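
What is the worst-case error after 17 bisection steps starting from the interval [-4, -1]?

Bisection error bound: |error| ≤ (b-a)/2^n
|error| ≤ (-1 - (-4))/2^17 = 3/2^17
|error| ≤ 0.0000228882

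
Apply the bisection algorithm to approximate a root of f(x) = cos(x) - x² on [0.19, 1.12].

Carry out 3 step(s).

f(x) = cos(x) - x²
Initial interval: [0.19, 1.12]

Iteration 1:
  c_1 = (0.190000 + 1.120000)/2 = 0.655000
  f(c_1) = f(0.655000) = 0.364023
  f(a) × f(c) ≥ 0, new interval: [0.655000, 1.120000]
Iteration 2:
  c_2 = (0.655000 + 1.120000)/2 = 0.887500
  f(c_2) = f(0.887500) = -0.156304
  f(a) × f(c) < 0, new interval: [0.655000, 0.887500]
Iteration 3:
  c_3 = (0.655000 + 0.887500)/2 = 0.771250
  f(c_3) = f(0.771250) = 0.122213
  f(a) × f(c) ≥ 0, new interval: [0.771250, 0.887500]

After 3 iteration(s), the approximation is c_3 = 0.771250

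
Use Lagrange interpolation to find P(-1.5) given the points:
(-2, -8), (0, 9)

Lagrange interpolation formula:
P(x) = Σ yᵢ × Lᵢ(x)
where Lᵢ(x) = Π_{j≠i} (x - xⱼ)/(xᵢ - xⱼ)

L_0(-1.5) = (-1.5 - 0)/(-2 - 0) = 0.750000
L_1(-1.5) = (-1.5 - (-2))/(0 - (-2)) = 0.250000

P(-1.5) = (-8)×L_0(-1.5) + 9×L_1(-1.5)
P(-1.5) = -3.750000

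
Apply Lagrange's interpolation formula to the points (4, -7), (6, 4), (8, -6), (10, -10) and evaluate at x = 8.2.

Lagrange interpolation formula:
P(x) = Σ yᵢ × Lᵢ(x)
where Lᵢ(x) = Π_{j≠i} (x - xⱼ)/(xᵢ - xⱼ)

L_0(8.2) = (8.2 - 6)/(4 - 6) × (8.2 - 8)/(4 - 8) × (8.2 - 10)/(4 - 10) = 0.016500
L_1(8.2) = (8.2 - 4)/(6 - 4) × (8.2 - 8)/(6 - 8) × (8.2 - 10)/(6 - 10) = -0.094500
L_2(8.2) = (8.2 - 4)/(8 - 4) × (8.2 - 6)/(8 - 6) × (8.2 - 10)/(8 - 10) = 1.039500
L_3(8.2) = (8.2 - 4)/(10 - 4) × (8.2 - 6)/(10 - 6) × (8.2 - 8)/(10 - 8) = 0.038500

P(8.2) = (-7)×L_0(8.2) + 4×L_1(8.2) + (-6)×L_2(8.2) + (-10)×L_3(8.2)
P(8.2) = -7.115500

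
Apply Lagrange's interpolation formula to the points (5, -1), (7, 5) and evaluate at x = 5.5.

Lagrange interpolation formula:
P(x) = Σ yᵢ × Lᵢ(x)
where Lᵢ(x) = Π_{j≠i} (x - xⱼ)/(xᵢ - xⱼ)

L_0(5.5) = (5.5 - 7)/(5 - 7) = 0.750000
L_1(5.5) = (5.5 - 5)/(7 - 5) = 0.250000

P(5.5) = (-1)×L_0(5.5) + 5×L_1(5.5)
P(5.5) = 0.500000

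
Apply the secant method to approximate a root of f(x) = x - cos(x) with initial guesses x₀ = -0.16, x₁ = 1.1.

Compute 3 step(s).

f(x) = x - cos(x)
x₀ = -0.16, x₁ = 1.1

Secant formula: x_{n+1} = x_n - f(x_n)(x_n - x_{n-1})/(f(x_n) - f(x_{n-1}))

Iteration 1:
  f(-0.160000) = -1.147227
  f(1.100000) = 0.646404
  x_2 = 1.100000 - 0.646404×(1.100000 - (-0.160000))/(0.646404 - (-1.147227))
       = 0.645911
Iteration 2:
  f(1.100000) = 0.646404
  f(0.645911) = -0.152641
  x_3 = 0.645911 - (-0.152641)×(0.645911 - 1.100000)/(-0.152641 - 0.646404)
       = 0.732655
Iteration 3:
  f(0.645911) = -0.152641
  f(0.732655) = -0.010746
  x_4 = 0.732655 - (-0.010746)×(0.732655 - 0.645911)/(-0.010746 - (-0.152641))
       = 0.739224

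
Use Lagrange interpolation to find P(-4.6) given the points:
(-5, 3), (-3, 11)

Lagrange interpolation formula:
P(x) = Σ yᵢ × Lᵢ(x)
where Lᵢ(x) = Π_{j≠i} (x - xⱼ)/(xᵢ - xⱼ)

L_0(-4.6) = (-4.6 - (-3))/(-5 - (-3)) = 0.800000
L_1(-4.6) = (-4.6 - (-5))/(-3 - (-5)) = 0.200000

P(-4.6) = 3×L_0(-4.6) + 11×L_1(-4.6)
P(-4.6) = 4.600000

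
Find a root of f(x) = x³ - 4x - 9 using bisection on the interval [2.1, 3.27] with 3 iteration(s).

f(x) = x³ - 4x - 9
Initial interval: [2.1, 3.27]

Iteration 1:
  c_1 = (2.100000 + 3.270000)/2 = 2.685000
  f(c_1) = f(2.685000) = -0.383231
  f(a) × f(c) ≥ 0, new interval: [2.685000, 3.270000]
Iteration 2:
  c_2 = (2.685000 + 3.270000)/2 = 2.977500
  f(c_2) = f(2.977500) = 5.487045
  f(a) × f(c) < 0, new interval: [2.685000, 2.977500]
Iteration 3:
  c_3 = (2.685000 + 2.977500)/2 = 2.831250
  f(c_3) = f(2.831250) = 2.370234
  f(a) × f(c) < 0, new interval: [2.685000, 2.831250]

After 3 iteration(s), the approximation is c_3 = 2.831250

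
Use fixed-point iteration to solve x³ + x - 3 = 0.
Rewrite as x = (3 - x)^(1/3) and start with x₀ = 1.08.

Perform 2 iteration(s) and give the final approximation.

Equation: x³ + x - 3 = 0
Fixed-point form: x = (3 - x)^(1/3)
x₀ = 1.08

x_1 = g(1.080000) = 1.242893
x_2 = g(1.242893) = 1.206700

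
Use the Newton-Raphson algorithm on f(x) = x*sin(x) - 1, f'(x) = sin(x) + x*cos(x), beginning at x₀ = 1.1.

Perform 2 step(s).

f(x) = x*sin(x) - 1
f'(x) = sin(x) + x*cos(x)
x₀ = 1.1

Newton-Raphson formula: x_{n+1} = x_n - f(x_n)/f'(x_n)

Iteration 1:
  f(1.100000) = -0.019672
  f'(1.100000) = 1.390163
  x_1 = 1.100000 - (-0.019672)/1.390163 = 1.114151
Iteration 2:
  f(1.114151) = -0.000009
  f'(1.114151) = 1.388810
  x_2 = 1.114151 - (-0.000009)/1.388810 = 1.114157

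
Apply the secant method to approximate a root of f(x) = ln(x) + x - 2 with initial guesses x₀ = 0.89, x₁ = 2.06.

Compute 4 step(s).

f(x) = ln(x) + x - 2
x₀ = 0.89, x₁ = 2.06

Secant formula: x_{n+1} = x_n - f(x_n)(x_n - x_{n-1})/(f(x_n) - f(x_{n-1}))

Iteration 1:
  f(0.890000) = -1.226534
  f(2.060000) = 0.782706
  x_2 = 2.060000 - 0.782706×(2.060000 - 0.890000)/(0.782706 - (-1.226534))
       = 1.604223
Iteration 2:
  f(2.060000) = 0.782706
  f(1.604223) = 0.076862
  x_3 = 1.604223 - 0.076862×(1.604223 - 2.060000)/(0.076862 - 0.782706)
       = 1.554591
Iteration 3:
  f(1.604223) = 0.076862
  f(1.554591) = -0.004196
  x_4 = 1.554591 - (-0.004196)×(1.554591 - 1.604223)/(-0.004196 - 0.076862)
       = 1.557160
Iteration 4:
  f(1.554591) = -0.004196
  f(1.557160) = 0.000024
  x_5 = 1.557160 - 0.000024×(1.557160 - 1.554591)/(0.000024 - (-0.004196))
       = 1.557146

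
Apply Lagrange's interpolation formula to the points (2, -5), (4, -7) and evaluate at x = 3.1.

Lagrange interpolation formula:
P(x) = Σ yᵢ × Lᵢ(x)
where Lᵢ(x) = Π_{j≠i} (x - xⱼ)/(xᵢ - xⱼ)

L_0(3.1) = (3.1 - 4)/(2 - 4) = 0.450000
L_1(3.1) = (3.1 - 2)/(4 - 2) = 0.550000

P(3.1) = (-5)×L_0(3.1) + (-7)×L_1(3.1)
P(3.1) = -6.100000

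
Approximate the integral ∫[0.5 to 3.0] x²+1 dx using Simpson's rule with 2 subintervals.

f(x) = x²+1
a = 0.5, b = 3.0, n = 2
h = (b - a)/n = 1.250000

Simpson's rule: (h/3)[f(x₀) + 4f(x₁) + 2f(x₂) + ... + f(xₙ)]

x_0 = 0.5000, f(x_0) = 1.250000, coefficient = 1
x_1 = 1.7500, f(x_1) = 4.062500, coefficient = 4
x_2 = 3.0000, f(x_2) = 10.000000, coefficient = 1

I ≈ (1.250000/3) × 27.500000 = 11.458333
Exact value: 11.458333
Error: 0.000000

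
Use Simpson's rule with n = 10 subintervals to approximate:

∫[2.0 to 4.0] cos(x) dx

f(x) = cos(x)
a = 2.0, b = 4.0, n = 10
h = (b - a)/n = 0.200000

Simpson's rule: (h/3)[f(x₀) + 4f(x₁) + 2f(x₂) + ... + f(xₙ)]

x_0 = 2.0000, f(x_0) = -0.416147, coefficient = 1
x_1 = 2.2000, f(x_1) = -0.588501, coefficient = 4
x_2 = 2.4000, f(x_2) = -0.737394, coefficient = 2
x_3 = 2.6000, f(x_3) = -0.856889, coefficient = 4
x_4 = 2.8000, f(x_4) = -0.942222, coefficient = 2
x_5 = 3.0000, f(x_5) = -0.989992, coefficient = 4
x_6 = 3.2000, f(x_6) = -0.998295, coefficient = 2
x_7 = 3.4000, f(x_7) = -0.966798, coefficient = 4
x_8 = 3.6000, f(x_8) = -0.896758, coefficient = 2
x_9 = 3.8000, f(x_9) = -0.790968, coefficient = 4
x_10 = 4.0000, f(x_10) = -0.653644, coefficient = 1

I ≈ (0.200000/3) × -24.991722 = -1.666115
Exact value: -1.666100
Error: 0.000015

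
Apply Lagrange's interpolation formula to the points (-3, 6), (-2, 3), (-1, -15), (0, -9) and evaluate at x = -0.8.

Lagrange interpolation formula:
P(x) = Σ yᵢ × Lᵢ(x)
where Lᵢ(x) = Π_{j≠i} (x - xⱼ)/(xᵢ - xⱼ)

L_0(-0.8) = (-0.8 - (-2))/(-3 - (-2)) × (-0.8 - (-1))/(-3 - (-1)) × (-0.8 - 0)/(-3 - 0) = 0.032000
L_1(-0.8) = (-0.8 - (-3))/(-2 - (-3)) × (-0.8 - (-1))/(-2 - (-1)) × (-0.8 - 0)/(-2 - 0) = -0.176000
L_2(-0.8) = (-0.8 - (-3))/(-1 - (-3)) × (-0.8 - (-2))/(-1 - (-2)) × (-0.8 - 0)/(-1 - 0) = 1.056000
L_3(-0.8) = (-0.8 - (-3))/(0 - (-3)) × (-0.8 - (-2))/(0 - (-2)) × (-0.8 - (-1))/(0 - (-1)) = 0.088000

P(-0.8) = 6×L_0(-0.8) + 3×L_1(-0.8) + (-15)×L_2(-0.8) + (-9)×L_3(-0.8)
P(-0.8) = -16.968000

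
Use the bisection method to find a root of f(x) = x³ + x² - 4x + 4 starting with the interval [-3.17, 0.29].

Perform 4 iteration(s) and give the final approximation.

f(x) = x³ + x² - 4x + 4
Initial interval: [-3.17, 0.29]

Iteration 1:
  c_1 = (-3.170000 + 0.290000)/2 = -1.440000
  f(c_1) = f(-1.440000) = 8.847616
  f(a) × f(c) < 0, new interval: [-3.170000, -1.440000]
Iteration 2:
  c_2 = (-3.170000 + (-1.440000))/2 = -2.305000
  f(c_2) = f(-2.305000) = 6.286502
  f(a) × f(c) < 0, new interval: [-3.170000, -2.305000]
Iteration 3:
  c_3 = (-3.170000 + (-2.305000))/2 = -2.737500
  f(c_3) = f(-2.737500) = 1.929338
  f(a) × f(c) < 0, new interval: [-3.170000, -2.737500]
Iteration 4:
  c_4 = (-3.170000 + (-2.737500))/2 = -2.953750
  f(c_4) = f(-2.953750) = -1.230764
  f(a) × f(c) ≥ 0, new interval: [-2.953750, -2.737500]

After 4 iteration(s), the approximation is c_4 = -2.953750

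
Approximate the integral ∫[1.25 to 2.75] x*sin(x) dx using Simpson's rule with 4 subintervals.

f(x) = x*sin(x)
a = 1.25, b = 2.75, n = 4
h = (b - a)/n = 0.375000

Simpson's rule: (h/3)[f(x₀) + 4f(x₁) + 2f(x₂) + ... + f(xₙ)]

x_0 = 1.2500, f(x_0) = 1.186231, coefficient = 1
x_1 = 1.6250, f(x_1) = 1.622613, coefficient = 4
x_2 = 2.0000, f(x_2) = 1.818595, coefficient = 2
x_3 = 2.3750, f(x_3) = 1.647502, coefficient = 4
x_4 = 2.7500, f(x_4) = 1.049568, coefficient = 1

I ≈ (0.375000/3) × 18.953450 = 2.369181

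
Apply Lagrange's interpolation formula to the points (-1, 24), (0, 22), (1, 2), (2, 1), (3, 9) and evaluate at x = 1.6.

Lagrange interpolation formula:
P(x) = Σ yᵢ × Lᵢ(x)
where Lᵢ(x) = Π_{j≠i} (x - xⱼ)/(xᵢ - xⱼ)

L_0(1.6) = (1.6 - 0)/(-1 - 0) × (1.6 - 1)/(-1 - 1) × (1.6 - 2)/(-1 - 2) × (1.6 - 3)/(-1 - 3) = 0.022400
L_1(1.6) = (1.6 - (-1))/(0 - (-1)) × (1.6 - 1)/(0 - 1) × (1.6 - 2)/(0 - 2) × (1.6 - 3)/(0 - 3) = -0.145600
L_2(1.6) = (1.6 - (-1))/(1 - (-1)) × (1.6 - 0)/(1 - 0) × (1.6 - 2)/(1 - 2) × (1.6 - 3)/(1 - 3) = 0.582400
L_3(1.6) = (1.6 - (-1))/(2 - (-1)) × (1.6 - 0)/(2 - 0) × (1.6 - 1)/(2 - 1) × (1.6 - 3)/(2 - 3) = 0.582400
L_4(1.6) = (1.6 - (-1))/(3 - (-1)) × (1.6 - 0)/(3 - 0) × (1.6 - 1)/(3 - 1) × (1.6 - 2)/(3 - 2) = -0.041600

P(1.6) = 24×L_0(1.6) + 22×L_1(1.6) + 2×L_2(1.6) + 1×L_3(1.6) + 9×L_4(1.6)
P(1.6) = -1.292800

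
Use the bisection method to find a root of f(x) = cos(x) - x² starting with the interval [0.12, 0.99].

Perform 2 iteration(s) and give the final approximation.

f(x) = cos(x) - x²
Initial interval: [0.12, 0.99]

Iteration 1:
  c_1 = (0.120000 + 0.990000)/2 = 0.555000
  f(c_1) = f(0.555000) = 0.541875
  f(a) × f(c) ≥ 0, new interval: [0.555000, 0.990000]
Iteration 2:
  c_2 = (0.555000 + 0.990000)/2 = 0.772500
  f(c_2) = f(0.772500) = 0.119412
  f(a) × f(c) ≥ 0, new interval: [0.772500, 0.990000]

After 2 iteration(s), the approximation is c_2 = 0.772500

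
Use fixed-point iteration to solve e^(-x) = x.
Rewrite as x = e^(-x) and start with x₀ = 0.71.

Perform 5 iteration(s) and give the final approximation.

Equation: e^(-x) = x
Fixed-point form: x = e^(-x)
x₀ = 0.71

x_1 = g(0.710000) = 0.491644
x_2 = g(0.491644) = 0.611620
x_3 = g(0.611620) = 0.542471
x_4 = g(0.542471) = 0.581310
x_5 = g(0.581310) = 0.559165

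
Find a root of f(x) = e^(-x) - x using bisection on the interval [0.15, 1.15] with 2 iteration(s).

f(x) = e^(-x) - x
Initial interval: [0.15, 1.15]

Iteration 1:
  c_1 = (0.150000 + 1.150000)/2 = 0.650000
  f(c_1) = f(0.650000) = -0.127954
  f(a) × f(c) < 0, new interval: [0.150000, 0.650000]
Iteration 2:
  c_2 = (0.150000 + 0.650000)/2 = 0.400000
  f(c_2) = f(0.400000) = 0.270320
  f(a) × f(c) ≥ 0, new interval: [0.400000, 0.650000]

After 2 iteration(s), the approximation is c_2 = 0.400000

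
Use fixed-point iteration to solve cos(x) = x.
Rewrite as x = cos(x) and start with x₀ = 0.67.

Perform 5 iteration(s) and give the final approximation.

Equation: cos(x) = x
Fixed-point form: x = cos(x)
x₀ = 0.67

x_1 = g(0.670000) = 0.783822
x_2 = g(0.783822) = 0.708221
x_3 = g(0.708221) = 0.759521
x_4 = g(0.759521) = 0.725166
x_5 = g(0.725166) = 0.748389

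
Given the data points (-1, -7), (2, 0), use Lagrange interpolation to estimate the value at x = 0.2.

Lagrange interpolation formula:
P(x) = Σ yᵢ × Lᵢ(x)
where Lᵢ(x) = Π_{j≠i} (x - xⱼ)/(xᵢ - xⱼ)

L_0(0.2) = (0.2 - 2)/(-1 - 2) = 0.600000
L_1(0.2) = (0.2 - (-1))/(2 - (-1)) = 0.400000

P(0.2) = (-7)×L_0(0.2) + 0×L_1(0.2)
P(0.2) = -4.200000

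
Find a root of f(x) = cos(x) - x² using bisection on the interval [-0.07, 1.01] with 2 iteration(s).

f(x) = cos(x) - x²
Initial interval: [-0.07, 1.01]

Iteration 1:
  c_1 = (-0.070000 + 1.010000)/2 = 0.470000
  f(c_1) = f(0.470000) = 0.670668
  f(a) × f(c) ≥ 0, new interval: [0.470000, 1.010000]
Iteration 2:
  c_2 = (0.470000 + 1.010000)/2 = 0.740000
  f(c_2) = f(0.740000) = 0.190869
  f(a) × f(c) ≥ 0, new interval: [0.740000, 1.010000]

After 2 iteration(s), the approximation is c_2 = 0.740000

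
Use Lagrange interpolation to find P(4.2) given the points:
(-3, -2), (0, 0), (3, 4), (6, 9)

Lagrange interpolation formula:
P(x) = Σ yᵢ × Lᵢ(x)
where Lᵢ(x) = Π_{j≠i} (x - xⱼ)/(xᵢ - xⱼ)

L_0(4.2) = (4.2 - 0)/(-3 - 0) × (4.2 - 3)/(-3 - 3) × (4.2 - 6)/(-3 - 6) = 0.056000
L_1(4.2) = (4.2 - (-3))/(0 - (-3)) × (4.2 - 3)/(0 - 3) × (4.2 - 6)/(0 - 6) = -0.288000
L_2(4.2) = (4.2 - (-3))/(3 - (-3)) × (4.2 - 0)/(3 - 0) × (4.2 - 6)/(3 - 6) = 1.008000
L_3(4.2) = (4.2 - (-3))/(6 - (-3)) × (4.2 - 0)/(6 - 0) × (4.2 - 3)/(6 - 3) = 0.224000

P(4.2) = (-2)×L_0(4.2) + 0×L_1(4.2) + 4×L_2(4.2) + 9×L_3(4.2)
P(4.2) = 5.936000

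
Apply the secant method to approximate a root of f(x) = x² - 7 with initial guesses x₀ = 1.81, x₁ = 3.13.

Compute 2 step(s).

f(x) = x² - 7
x₀ = 1.81, x₁ = 3.13

Secant formula: x_{n+1} = x_n - f(x_n)(x_n - x_{n-1})/(f(x_n) - f(x_{n-1}))

Iteration 1:
  f(1.810000) = -3.723900
  f(3.130000) = 2.796900
  x_2 = 3.130000 - 2.796900×(3.130000 - 1.810000)/(2.796900 - (-3.723900))
       = 2.563826
Iteration 2:
  f(3.130000) = 2.796900
  f(2.563826) = -0.426797
  x_3 = 2.563826 - (-0.426797)×(2.563826 - 3.130000)/(-0.426797 - 2.796900)
       = 2.638784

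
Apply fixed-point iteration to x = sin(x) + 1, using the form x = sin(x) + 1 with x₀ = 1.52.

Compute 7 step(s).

Equation: x = sin(x) + 1
Fixed-point form: x = sin(x) + 1
x₀ = 1.52

x_1 = g(1.520000) = 1.998710
x_2 = g(1.998710) = 1.909833
x_3 = g(1.909833) = 1.943075
x_4 = g(1.943075) = 1.931501
x_5 = g(1.931501) = 1.935648
x_6 = g(1.935648) = 1.934177
x_7 = g(1.934177) = 1.934701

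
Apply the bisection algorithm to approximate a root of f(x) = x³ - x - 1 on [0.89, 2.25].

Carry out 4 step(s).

f(x) = x³ - x - 1
Initial interval: [0.89, 2.25]

Iteration 1:
  c_1 = (0.890000 + 2.250000)/2 = 1.570000
  f(c_1) = f(1.570000) = 1.299893
  f(a) × f(c) < 0, new interval: [0.890000, 1.570000]
Iteration 2:
  c_2 = (0.890000 + 1.570000)/2 = 1.230000
  f(c_2) = f(1.230000) = -0.369133
  f(a) × f(c) ≥ 0, new interval: [1.230000, 1.570000]
Iteration 3:
  c_3 = (1.230000 + 1.570000)/2 = 1.400000
  f(c_3) = f(1.400000) = 0.344000
  f(a) × f(c) < 0, new interval: [1.230000, 1.400000]
Iteration 4:
  c_4 = (1.230000 + 1.400000)/2 = 1.315000
  f(c_4) = f(1.315000) = -0.041069
  f(a) × f(c) ≥ 0, new interval: [1.315000, 1.400000]

After 4 iteration(s), the approximation is c_4 = 1.315000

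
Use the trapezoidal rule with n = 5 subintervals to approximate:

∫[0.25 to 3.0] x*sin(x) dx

f(x) = x*sin(x)
a = 0.25, b = 3.0, n = 5
h = (b - a)/n = 0.550000

Trapezoidal rule: (h/2)[f(x₀) + 2f(x₁) + 2f(x₂) + ... + f(xₙ)]

x_0 = 0.2500, f(x_0) = 0.061851, coefficient = 1
x_1 = 0.8000, f(x_1) = 0.573885, coefficient = 2
x_2 = 1.3500, f(x_2) = 1.317227, coefficient = 2
x_3 = 1.9000, f(x_3) = 1.797970, coefficient = 2
x_4 = 2.4500, f(x_4) = 1.562524, coefficient = 2
x_5 = 3.0000, f(x_5) = 0.423360, coefficient = 1

I ≈ (0.550000/2) × 10.988421 = 3.021816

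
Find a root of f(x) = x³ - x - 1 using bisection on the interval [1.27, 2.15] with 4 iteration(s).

f(x) = x³ - x - 1
Initial interval: [1.27, 2.15]

Iteration 1:
  c_1 = (1.270000 + 2.150000)/2 = 1.710000
  f(c_1) = f(1.710000) = 2.290211
  f(a) × f(c) < 0, new interval: [1.270000, 1.710000]
Iteration 2:
  c_2 = (1.270000 + 1.710000)/2 = 1.490000
  f(c_2) = f(1.490000) = 0.817949
  f(a) × f(c) < 0, new interval: [1.270000, 1.490000]
Iteration 3:
  c_3 = (1.270000 + 1.490000)/2 = 1.380000
  f(c_3) = f(1.380000) = 0.248072
  f(a) × f(c) < 0, new interval: [1.270000, 1.380000]
Iteration 4:
  c_4 = (1.270000 + 1.380000)/2 = 1.325000
  f(c_4) = f(1.325000) = 0.001203
  f(a) × f(c) < 0, new interval: [1.270000, 1.325000]

After 4 iteration(s), the approximation is c_4 = 1.325000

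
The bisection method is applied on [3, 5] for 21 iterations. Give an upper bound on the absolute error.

Bisection error bound: |error| ≤ (b-a)/2^n
|error| ≤ (5 - 3)/2^21 = 2/2^21
|error| ≤ 0.0000009537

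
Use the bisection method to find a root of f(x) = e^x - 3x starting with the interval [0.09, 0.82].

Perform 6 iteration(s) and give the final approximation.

f(x) = e^x - 3x
Initial interval: [0.09, 0.82]

Iteration 1:
  c_1 = (0.090000 + 0.820000)/2 = 0.455000
  f(c_1) = f(0.455000) = 0.211173
  f(a) × f(c) ≥ 0, new interval: [0.455000, 0.820000]
Iteration 2:
  c_2 = (0.455000 + 0.820000)/2 = 0.637500
  f(c_2) = f(0.637500) = -0.020754
  f(a) × f(c) < 0, new interval: [0.455000, 0.637500]
Iteration 3:
  c_3 = (0.455000 + 0.637500)/2 = 0.546250
  f(c_3) = f(0.546250) = 0.088015
  f(a) × f(c) ≥ 0, new interval: [0.546250, 0.637500]
Iteration 4:
  c_4 = (0.546250 + 0.637500)/2 = 0.591875
  f(c_4) = f(0.591875) = 0.031749
  f(a) × f(c) ≥ 0, new interval: [0.591875, 0.637500]
Iteration 5:
  c_5 = (0.591875 + 0.637500)/2 = 0.614687
  f(c_5) = f(0.614687) = 0.005016
  f(a) × f(c) ≥ 0, new interval: [0.614687, 0.637500]
Iteration 6:
  c_6 = (0.614687 + 0.637500)/2 = 0.626094
  f(c_6) = f(0.626094) = -0.007991
  f(a) × f(c) < 0, new interval: [0.614687, 0.626094]

After 6 iteration(s), the approximation is c_6 = 0.626094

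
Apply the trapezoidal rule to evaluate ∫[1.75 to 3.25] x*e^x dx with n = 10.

f(x) = x*e^x
a = 1.75, b = 3.25, n = 10
h = (b - a)/n = 0.150000

Trapezoidal rule: (h/2)[f(x₀) + 2f(x₁) + 2f(x₂) + ... + f(xₙ)]

x_0 = 1.7500, f(x_0) = 10.070555, coefficient = 1
x_1 = 1.9000, f(x_1) = 12.703199, coefficient = 2
x_2 = 2.0500, f(x_2) = 15.924197, coefficient = 2
x_3 = 2.2000, f(x_3) = 19.855030, coefficient = 2
x_4 = 2.3500, f(x_4) = 24.641089, coefficient = 2
x_5 = 2.5000, f(x_5) = 30.456235, coefficient = 2
x_6 = 2.6500, f(x_6) = 37.508202, coefficient = 2
x_7 = 2.8000, f(x_7) = 46.045011, coefficient = 2
x_8 = 2.9500, f(x_8) = 56.362563, coefficient = 2
x_9 = 3.1000, f(x_9) = 68.813649, coefficient = 2
x_10 = 3.2500, f(x_10) = 83.818605, coefficient = 1

I ≈ (0.150000/2) × 718.507511 = 53.888063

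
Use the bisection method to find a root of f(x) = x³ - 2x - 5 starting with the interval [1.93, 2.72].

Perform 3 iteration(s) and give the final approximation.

f(x) = x³ - 2x - 5
Initial interval: [1.93, 2.72]

Iteration 1:
  c_1 = (1.930000 + 2.720000)/2 = 2.325000
  f(c_1) = f(2.325000) = 2.918078
  f(a) × f(c) < 0, new interval: [1.930000, 2.325000]
Iteration 2:
  c_2 = (1.930000 + 2.325000)/2 = 2.127500
  f(c_2) = f(2.127500) = 0.374610
  f(a) × f(c) < 0, new interval: [1.930000, 2.127500]
Iteration 3:
  c_3 = (1.930000 + 2.127500)/2 = 2.028750
  f(c_3) = f(2.028750) = -0.707517
  f(a) × f(c) ≥ 0, new interval: [2.028750, 2.127500]

After 3 iteration(s), the approximation is c_3 = 2.028750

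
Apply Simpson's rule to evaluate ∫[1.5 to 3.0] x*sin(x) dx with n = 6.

f(x) = x*sin(x)
a = 1.5, b = 3.0, n = 6
h = (b - a)/n = 0.250000

Simpson's rule: (h/3)[f(x₀) + 4f(x₁) + 2f(x₂) + ... + f(xₙ)]

x_0 = 1.5000, f(x_0) = 1.496242, coefficient = 1
x_1 = 1.7500, f(x_1) = 1.721975, coefficient = 4
x_2 = 2.0000, f(x_2) = 1.818595, coefficient = 2
x_3 = 2.2500, f(x_3) = 1.750665, coefficient = 4
x_4 = 2.5000, f(x_4) = 1.496180, coefficient = 2
x_5 = 2.7500, f(x_5) = 1.049568, coefficient = 4
x_6 = 3.0000, f(x_6) = 0.423360, coefficient = 1

I ≈ (0.250000/3) × 26.637984 = 2.219832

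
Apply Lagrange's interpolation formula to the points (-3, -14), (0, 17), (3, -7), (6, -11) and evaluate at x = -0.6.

Lagrange interpolation formula:
P(x) = Σ yᵢ × Lᵢ(x)
where Lᵢ(x) = Π_{j≠i} (x - xⱼ)/(xᵢ - xⱼ)

L_0(-0.6) = (-0.6 - 0)/(-3 - 0) × (-0.6 - 3)/(-3 - 3) × (-0.6 - 6)/(-3 - 6) = 0.088000
L_1(-0.6) = (-0.6 - (-3))/(0 - (-3)) × (-0.6 - 3)/(0 - 3) × (-0.6 - 6)/(0 - 6) = 1.056000
L_2(-0.6) = (-0.6 - (-3))/(3 - (-3)) × (-0.6 - 0)/(3 - 0) × (-0.6 - 6)/(3 - 6) = -0.176000
L_3(-0.6) = (-0.6 - (-3))/(6 - (-3)) × (-0.6 - 0)/(6 - 0) × (-0.6 - 3)/(6 - 3) = 0.032000

P(-0.6) = (-14)×L_0(-0.6) + 17×L_1(-0.6) + (-7)×L_2(-0.6) + (-11)×L_3(-0.6)
P(-0.6) = 17.600000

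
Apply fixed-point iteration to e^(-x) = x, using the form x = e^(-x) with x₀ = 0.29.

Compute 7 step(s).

Equation: e^(-x) = x
Fixed-point form: x = e^(-x)
x₀ = 0.29

x_1 = g(0.290000) = 0.748264
x_2 = g(0.748264) = 0.473187
x_3 = g(0.473187) = 0.623013
x_4 = g(0.623013) = 0.536326
x_5 = g(0.536326) = 0.584893
x_6 = g(0.584893) = 0.557165
x_7 = g(0.557165) = 0.572831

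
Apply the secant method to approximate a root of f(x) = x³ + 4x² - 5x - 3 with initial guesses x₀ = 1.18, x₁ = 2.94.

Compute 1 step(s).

f(x) = x³ + 4x² - 5x - 3
x₀ = 1.18, x₁ = 2.94

Secant formula: x_{n+1} = x_n - f(x_n)(x_n - x_{n-1})/(f(x_n) - f(x_{n-1}))

Iteration 1:
  f(1.180000) = -1.687368
  f(2.940000) = 42.286584
  x_2 = 2.940000 - 42.286584×(2.940000 - 1.180000)/(42.286584 - (-1.687368))
       = 1.247535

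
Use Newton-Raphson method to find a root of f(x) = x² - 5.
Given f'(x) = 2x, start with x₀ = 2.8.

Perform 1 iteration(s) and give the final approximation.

f(x) = x² - 5
f'(x) = 2x
x₀ = 2.8

Newton-Raphson formula: x_{n+1} = x_n - f(x_n)/f'(x_n)

Iteration 1:
  f(2.800000) = 2.840000
  f'(2.800000) = 5.600000
  x_1 = 2.800000 - 2.840000/5.600000 = 2.292857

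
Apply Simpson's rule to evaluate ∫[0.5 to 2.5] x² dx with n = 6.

f(x) = x²
a = 0.5, b = 2.5, n = 6
h = (b - a)/n = 0.333333

Simpson's rule: (h/3)[f(x₀) + 4f(x₁) + 2f(x₂) + ... + f(xₙ)]

x_0 = 0.5000, f(x_0) = 0.250000, coefficient = 1
x_1 = 0.8333, f(x_1) = 0.694444, coefficient = 4
x_2 = 1.1667, f(x_2) = 1.361111, coefficient = 2
x_3 = 1.5000, f(x_3) = 2.250000, coefficient = 4
x_4 = 1.8333, f(x_4) = 3.361111, coefficient = 2
x_5 = 2.1667, f(x_5) = 4.694444, coefficient = 4
x_6 = 2.5000, f(x_6) = 6.250000, coefficient = 1

I ≈ (0.333333/3) × 46.500000 = 5.166667
Exact value: 5.166667
Error: 0.000000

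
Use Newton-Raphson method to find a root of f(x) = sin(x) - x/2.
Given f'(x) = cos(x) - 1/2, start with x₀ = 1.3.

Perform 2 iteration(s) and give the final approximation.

f(x) = sin(x) - x/2
f'(x) = cos(x) - 1/2
x₀ = 1.3

Newton-Raphson formula: x_{n+1} = x_n - f(x_n)/f'(x_n)

Iteration 1:
  f(1.300000) = 0.313558
  f'(1.300000) = -0.232501
  x_1 = 1.300000 - 0.313558/(-0.232501) = 2.648631
Iteration 2:
  f(2.648631) = -0.851078
  f'(2.648631) = -1.380935
  x_2 = 2.648631 - (-0.851078)/(-1.380935) = 2.032325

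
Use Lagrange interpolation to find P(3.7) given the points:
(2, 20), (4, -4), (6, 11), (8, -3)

Lagrange interpolation formula:
P(x) = Σ yᵢ × Lᵢ(x)
where Lᵢ(x) = Π_{j≠i} (x - xⱼ)/(xᵢ - xⱼ)

L_0(3.7) = (3.7 - 4)/(2 - 4) × (3.7 - 6)/(2 - 6) × (3.7 - 8)/(2 - 8) = 0.061812
L_1(3.7) = (3.7 - 2)/(4 - 2) × (3.7 - 6)/(4 - 6) × (3.7 - 8)/(4 - 8) = 1.050812
L_2(3.7) = (3.7 - 2)/(6 - 2) × (3.7 - 4)/(6 - 4) × (3.7 - 8)/(6 - 8) = -0.137062
L_3(3.7) = (3.7 - 2)/(8 - 2) × (3.7 - 4)/(8 - 4) × (3.7 - 6)/(8 - 6) = 0.024437

P(3.7) = 20×L_0(3.7) + (-4)×L_1(3.7) + 11×L_2(3.7) + (-3)×L_3(3.7)
P(3.7) = -4.548000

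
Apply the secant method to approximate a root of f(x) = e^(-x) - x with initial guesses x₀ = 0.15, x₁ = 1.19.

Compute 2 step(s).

f(x) = e^(-x) - x
x₀ = 0.15, x₁ = 1.19

Secant formula: x_{n+1} = x_n - f(x_n)(x_n - x_{n-1})/(f(x_n) - f(x_{n-1}))

Iteration 1:
  f(0.150000) = 0.710708
  f(1.190000) = -0.885779
  x_2 = 1.190000 - (-0.885779)×(1.190000 - 0.150000)/(-0.885779 - 0.710708)
       = 0.612977
Iteration 2:
  f(1.190000) = -0.885779
  f(0.612977) = -0.071241
  x_3 = 0.612977 - (-0.071241)×(0.612977 - 1.190000)/(-0.071241 - (-0.885779))
       = 0.562509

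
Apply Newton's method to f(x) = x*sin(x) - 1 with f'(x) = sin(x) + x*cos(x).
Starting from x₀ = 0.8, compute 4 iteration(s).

f(x) = x*sin(x) - 1
f'(x) = sin(x) + x*cos(x)
x₀ = 0.8

Newton-Raphson formula: x_{n+1} = x_n - f(x_n)/f'(x_n)

Iteration 1:
  f(0.800000) = -0.426115
  f'(0.800000) = 1.274721
  x_1 = 0.800000 - (-0.426115)/1.274721 = 1.134281
Iteration 2:
  f(1.134281) = 0.027920
  f'(1.134281) = 1.385786
  x_2 = 1.134281 - 0.027920/1.385786 = 1.114134
Iteration 3:
  f(1.114134) = -0.000033
  f'(1.114134) = 1.388812
  x_3 = 1.114134 - (-0.000033)/1.388812 = 1.114157
Iteration 4:
  f(1.114157) = 0.000000
  f'(1.114157) = 1.388809
  x_4 = 1.114157 - 0.000000/1.388809 = 1.114157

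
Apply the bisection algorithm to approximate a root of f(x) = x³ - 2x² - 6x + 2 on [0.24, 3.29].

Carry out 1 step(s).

f(x) = x³ - 2x² - 6x + 2
Initial interval: [0.24, 3.29]

Iteration 1:
  c_1 = (0.240000 + 3.290000)/2 = 1.765000
  f(c_1) = f(1.765000) = -9.322078
  f(a) × f(c) < 0, new interval: [0.240000, 1.765000]

After 1 iteration(s), the approximation is c_1 = 1.765000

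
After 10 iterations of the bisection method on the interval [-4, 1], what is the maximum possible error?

Bisection error bound: |error| ≤ (b-a)/2^n
|error| ≤ (1 - (-4))/2^10 = 5/2^10
|error| ≤ 0.0048828125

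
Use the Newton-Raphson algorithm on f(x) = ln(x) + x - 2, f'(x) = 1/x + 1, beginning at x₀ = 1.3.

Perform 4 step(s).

f(x) = ln(x) + x - 2
f'(x) = 1/x + 1
x₀ = 1.3

Newton-Raphson formula: x_{n+1} = x_n - f(x_n)/f'(x_n)

Iteration 1:
  f(1.300000) = -0.437636
  f'(1.300000) = 1.769231
  x_1 = 1.300000 - (-0.437636)/1.769231 = 1.547359
Iteration 2:
  f(1.547359) = -0.016091
  f'(1.547359) = 1.646262
  x_2 = 1.547359 - (-0.016091)/1.646262 = 1.557134
Iteration 3:
  f(1.557134) = -0.000020
  f'(1.557134) = 1.642206
  x_3 = 1.557134 - (-0.000020)/1.642206 = 1.557146
Iteration 4:
  f(1.557146) = 0.000000
  f'(1.557146) = 1.642201
  x_4 = 1.557146 - 0.000000/1.642201 = 1.557146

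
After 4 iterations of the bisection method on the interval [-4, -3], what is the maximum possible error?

Bisection error bound: |error| ≤ (b-a)/2^n
|error| ≤ (-3 - (-4))/2^4 = 1/2^4
|error| ≤ 0.0625000000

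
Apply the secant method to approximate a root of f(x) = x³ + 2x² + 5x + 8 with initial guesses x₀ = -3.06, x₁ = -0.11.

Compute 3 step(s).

f(x) = x³ + 2x² + 5x + 8
x₀ = -3.06, x₁ = -0.11

Secant formula: x_{n+1} = x_n - f(x_n)(x_n - x_{n-1})/(f(x_n) - f(x_{n-1}))

Iteration 1:
  f(-3.060000) = -17.225416
  f(-0.110000) = 7.472869
  x_2 = -0.110000 - 7.472869×(-0.110000 - (-3.060000))/(7.472869 - (-17.225416))
       = -1.002571
Iteration 2:
  f(-0.110000) = 7.472869
  f(-1.002571) = 3.989711
  x_3 = -1.002571 - 3.989711×(-1.002571 - (-0.110000))/(3.989711 - 7.472869)
       = -2.024947
Iteration 3:
  f(-1.002571) = 3.989711
  f(-2.024947) = -2.227028
  x_4 = -2.024947 - (-2.227028)×(-2.024947 - (-1.002571))/(-2.227028 - 3.989711)
       = -1.658700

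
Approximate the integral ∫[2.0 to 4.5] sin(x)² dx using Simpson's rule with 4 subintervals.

f(x) = sin(x)²
a = 2.0, b = 4.5, n = 4
h = (b - a)/n = 0.625000

Simpson's rule: (h/3)[f(x₀) + 4f(x₁) + 2f(x₂) + ... + f(xₙ)]

x_0 = 2.0000, f(x_0) = 0.826822, coefficient = 1
x_1 = 2.6250, f(x_1) = 0.243957, coefficient = 4
x_2 = 3.2500, f(x_2) = 0.011706, coefficient = 2
x_3 = 3.8750, f(x_3) = 0.448103, coefficient = 4
x_4 = 4.5000, f(x_4) = 0.955565, coefficient = 1

I ≈ (0.625000/3) × 4.574040 = 0.952925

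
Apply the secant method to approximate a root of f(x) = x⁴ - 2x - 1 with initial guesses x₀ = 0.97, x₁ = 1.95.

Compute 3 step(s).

f(x) = x⁴ - 2x - 1
x₀ = 0.97, x₁ = 1.95

Secant formula: x_{n+1} = x_n - f(x_n)(x_n - x_{n-1})/(f(x_n) - f(x_{n-1}))

Iteration 1:
  f(0.970000) = -2.054707
  f(1.950000) = 9.559006
  x_2 = 1.950000 - 9.559006×(1.950000 - 0.970000)/(9.559006 - (-2.054707))
       = 1.143382
Iteration 2:
  f(1.950000) = 9.559006
  f(1.143382) = -1.577671
  x_3 = 1.143382 - (-1.577671)×(1.143382 - 1.950000)/(-1.577671 - 9.559006)
       = 1.257651
Iteration 3:
  f(1.143382) = -1.577671
  f(1.257651) = -1.013569
  x_4 = 1.257651 - (-1.013569)×(1.257651 - 1.143382)/(-1.013569 - (-1.577671))
       = 1.462968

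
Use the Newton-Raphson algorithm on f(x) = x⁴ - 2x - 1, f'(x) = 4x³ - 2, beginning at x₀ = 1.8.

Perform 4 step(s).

f(x) = x⁴ - 2x - 1
f'(x) = 4x³ - 2
x₀ = 1.8

Newton-Raphson formula: x_{n+1} = x_n - f(x_n)/f'(x_n)

Iteration 1:
  f(1.800000) = 5.897600
  f'(1.800000) = 21.328000
  x_1 = 1.800000 - 5.897600/21.328000 = 1.523481
Iteration 2:
  f(1.523481) = 1.340051
  f'(1.523481) = 12.143960
  x_2 = 1.523481 - 1.340051/12.143960 = 1.413134
Iteration 3:
  f(1.413134) = 0.161530
  f'(1.413134) = 9.287812
  x_3 = 1.413134 - 0.161530/9.287812 = 1.395742
Iteration 4:
  f(1.395742) = 0.003594
  f'(1.395742) = 8.876160
  x_4 = 1.395742 - 0.003594/8.876160 = 1.395337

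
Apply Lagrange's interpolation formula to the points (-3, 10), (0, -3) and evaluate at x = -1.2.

Lagrange interpolation formula:
P(x) = Σ yᵢ × Lᵢ(x)
where Lᵢ(x) = Π_{j≠i} (x - xⱼ)/(xᵢ - xⱼ)

L_0(-1.2) = (-1.2 - 0)/(-3 - 0) = 0.400000
L_1(-1.2) = (-1.2 - (-3))/(0 - (-3)) = 0.600000

P(-1.2) = 10×L_0(-1.2) + (-3)×L_1(-1.2)
P(-1.2) = 2.200000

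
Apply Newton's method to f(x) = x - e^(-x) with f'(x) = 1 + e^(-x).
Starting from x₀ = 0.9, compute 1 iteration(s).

f(x) = x - e^(-x)
f'(x) = 1 + e^(-x)
x₀ = 0.9

Newton-Raphson formula: x_{n+1} = x_n - f(x_n)/f'(x_n)

Iteration 1:
  f(0.900000) = 0.493430
  f'(0.900000) = 1.406570
  x_1 = 0.900000 - 0.493430/1.406570 = 0.549196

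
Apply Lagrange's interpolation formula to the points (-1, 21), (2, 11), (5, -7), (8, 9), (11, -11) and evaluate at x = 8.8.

Lagrange interpolation formula:
P(x) = Σ yᵢ × Lᵢ(x)
where Lᵢ(x) = Π_{j≠i} (x - xⱼ)/(xᵢ - xⱼ)

L_0(8.8) = (8.8 - 2)/(-1 - 2) × (8.8 - 5)/(-1 - 5) × (8.8 - 8)/(-1 - 8) × (8.8 - 11)/(-1 - 11) = -0.023394
L_1(8.8) = (8.8 - (-1))/(2 - (-1)) × (8.8 - 5)/(2 - 5) × (8.8 - 8)/(2 - 8) × (8.8 - 11)/(2 - 11) = 0.134861
L_2(8.8) = (8.8 - (-1))/(5 - (-1)) × (8.8 - 2)/(5 - 2) × (8.8 - 8)/(5 - 8) × (8.8 - 11)/(5 - 11) = -0.361995
L_3(8.8) = (8.8 - (-1))/(8 - (-1)) × (8.8 - 2)/(8 - 2) × (8.8 - 5)/(8 - 5) × (8.8 - 11)/(8 - 11) = 1.146318
L_4(8.8) = (8.8 - (-1))/(11 - (-1)) × (8.8 - 2)/(11 - 2) × (8.8 - 5)/(11 - 5) × (8.8 - 8)/(11 - 8) = 0.104211

P(8.8) = 21×L_0(8.8) + 11×L_1(8.8) + (-7)×L_2(8.8) + 9×L_3(8.8) + (-11)×L_4(8.8)
P(8.8) = 12.696698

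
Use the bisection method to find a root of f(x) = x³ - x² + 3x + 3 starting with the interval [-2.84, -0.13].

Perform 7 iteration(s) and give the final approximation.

f(x) = x³ - x² + 3x + 3
Initial interval: [-2.84, -0.13]

Iteration 1:
  c_1 = (-2.840000 + (-0.130000))/2 = -1.485000
  f(c_1) = f(-1.485000) = -6.934984
  f(a) × f(c) ≥ 0, new interval: [-1.485000, -0.130000]
Iteration 2:
  c_2 = (-1.485000 + (-0.130000))/2 = -0.807500
  f(c_2) = f(-0.807500) = -0.601092
  f(a) × f(c) ≥ 0, new interval: [-0.807500, -0.130000]
Iteration 3:
  c_3 = (-0.807500 + (-0.130000))/2 = -0.468750
  f(c_3) = f(-0.468750) = 1.271027
  f(a) × f(c) < 0, new interval: [-0.807500, -0.468750]
Iteration 4:
  c_4 = (-0.807500 + (-0.468750))/2 = -0.638125
  f(c_4) = f(-0.638125) = 0.418575
  f(a) × f(c) < 0, new interval: [-0.807500, -0.638125]
Iteration 5:
  c_5 = (-0.807500 + (-0.638125))/2 = -0.722812
  f(c_5) = f(-0.722812) = -0.068535
  f(a) × f(c) ≥ 0, new interval: [-0.722812, -0.638125]
Iteration 6:
  c_6 = (-0.722812 + (-0.638125))/2 = -0.680469
  f(c_6) = f(-0.680469) = 0.180473
  f(a) × f(c) < 0, new interval: [-0.722812, -0.680469]
Iteration 7:
  c_7 = (-0.722812 + (-0.680469))/2 = -0.701641
  f(c_7) = f(-0.701641) = 0.057361
  f(a) × f(c) < 0, new interval: [-0.722812, -0.701641]

After 7 iteration(s), the approximation is c_7 = -0.701641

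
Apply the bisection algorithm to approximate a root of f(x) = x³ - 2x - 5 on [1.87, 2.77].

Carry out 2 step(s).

f(x) = x³ - 2x - 5
Initial interval: [1.87, 2.77]

Iteration 1:
  c_1 = (1.870000 + 2.770000)/2 = 2.320000
  f(c_1) = f(2.320000) = 2.847168
  f(a) × f(c) < 0, new interval: [1.870000, 2.320000]
Iteration 2:
  c_2 = (1.870000 + 2.320000)/2 = 2.095000
  f(c_2) = f(2.095000) = 0.005007
  f(a) × f(c) < 0, new interval: [1.870000, 2.095000]

After 2 iteration(s), the approximation is c_2 = 2.095000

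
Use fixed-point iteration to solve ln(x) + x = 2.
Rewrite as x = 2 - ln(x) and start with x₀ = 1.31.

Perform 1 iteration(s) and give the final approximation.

Equation: ln(x) + x = 2
Fixed-point form: x = 2 - ln(x)
x₀ = 1.31

x_1 = g(1.310000) = 1.729973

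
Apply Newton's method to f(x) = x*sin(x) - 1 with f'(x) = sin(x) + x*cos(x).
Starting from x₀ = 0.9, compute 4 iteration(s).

f(x) = x*sin(x) - 1
f'(x) = sin(x) + x*cos(x)
x₀ = 0.9

Newton-Raphson formula: x_{n+1} = x_n - f(x_n)/f'(x_n)

Iteration 1:
  f(0.900000) = -0.295006
  f'(0.900000) = 1.342776
  x_1 = 0.900000 - (-0.295006)/1.342776 = 1.119698
Iteration 2:
  f(1.119698) = 0.007694
  f'(1.119698) = 1.388106
  x_2 = 1.119698 - 0.007694/1.388106 = 1.114156
Iteration 3:
  f(1.114156) = -0.000002
  f'(1.114156) = 1.388810
  x_3 = 1.114156 - (-0.000002)/1.388810 = 1.114157
Iteration 4:
  f(1.114157) = 0.000000
  f'(1.114157) = 1.388809
  x_4 = 1.114157 - 0.000000/1.388809 = 1.114157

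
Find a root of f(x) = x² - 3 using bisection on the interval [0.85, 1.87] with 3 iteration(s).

f(x) = x² - 3
Initial interval: [0.85, 1.87]

Iteration 1:
  c_1 = (0.850000 + 1.870000)/2 = 1.360000
  f(c_1) = f(1.360000) = -1.150400
  f(a) × f(c) ≥ 0, new interval: [1.360000, 1.870000]
Iteration 2:
  c_2 = (1.360000 + 1.870000)/2 = 1.615000
  f(c_2) = f(1.615000) = -0.391775
  f(a) × f(c) ≥ 0, new interval: [1.615000, 1.870000]
Iteration 3:
  c_3 = (1.615000 + 1.870000)/2 = 1.742500
  f(c_3) = f(1.742500) = 0.036306
  f(a) × f(c) < 0, new interval: [1.615000, 1.742500]

After 3 iteration(s), the approximation is c_3 = 1.742500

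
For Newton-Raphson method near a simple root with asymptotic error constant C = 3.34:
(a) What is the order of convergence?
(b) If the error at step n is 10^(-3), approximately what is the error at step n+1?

(a) Newton-Raphson has quadratic (order 2) convergence near simple roots.
    This means |e_{n+1}| ≈ C|e_n|².

(b) With |e_n| = 10^(-3) and C = 3.34:
    |e_{n+1}| ≈ 3.34 × (10^(-3))² = 3.34 × 10^(-6)

(a) 2 (quadratic); (b) |e_{n+1}| ≈ 3.340e-06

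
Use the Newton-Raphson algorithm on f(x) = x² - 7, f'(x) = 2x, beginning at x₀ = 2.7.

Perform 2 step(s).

f(x) = x² - 7
f'(x) = 2x
x₀ = 2.7

Newton-Raphson formula: x_{n+1} = x_n - f(x_n)/f'(x_n)

Iteration 1:
  f(2.700000) = 0.290000
  f'(2.700000) = 5.400000
  x_1 = 2.700000 - 0.290000/5.400000 = 2.646296
Iteration 2:
  f(2.646296) = 0.002884
  f'(2.646296) = 5.292593
  x_2 = 2.646296 - 0.002884/5.292593 = 2.645751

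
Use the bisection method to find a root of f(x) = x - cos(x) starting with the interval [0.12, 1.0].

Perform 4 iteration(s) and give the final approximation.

f(x) = x - cos(x)
Initial interval: [0.12, 1.0]

Iteration 1:
  c_1 = (0.120000 + 1.000000)/2 = 0.560000
  f(c_1) = f(0.560000) = -0.287255
  f(a) × f(c) ≥ 0, new interval: [0.560000, 1.000000]
Iteration 2:
  c_2 = (0.560000 + 1.000000)/2 = 0.780000
  f(c_2) = f(0.780000) = 0.069086
  f(a) × f(c) < 0, new interval: [0.560000, 0.780000]
Iteration 3:
  c_3 = (0.560000 + 0.780000)/2 = 0.670000
  f(c_3) = f(0.670000) = -0.113822
  f(a) × f(c) ≥ 0, new interval: [0.670000, 0.780000]
Iteration 4:
  c_4 = (0.670000 + 0.780000)/2 = 0.725000
  f(c_4) = f(0.725000) = -0.023499
  f(a) × f(c) ≥ 0, new interval: [0.725000, 0.780000]

After 4 iteration(s), the approximation is c_4 = 0.725000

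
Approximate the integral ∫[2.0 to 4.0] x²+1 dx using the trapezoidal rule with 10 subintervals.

f(x) = x²+1
a = 2.0, b = 4.0, n = 10
h = (b - a)/n = 0.200000

Trapezoidal rule: (h/2)[f(x₀) + 2f(x₁) + 2f(x₂) + ... + f(xₙ)]

x_0 = 2.0000, f(x_0) = 5.000000, coefficient = 1
x_1 = 2.2000, f(x_1) = 5.840000, coefficient = 2
x_2 = 2.4000, f(x_2) = 6.760000, coefficient = 2
x_3 = 2.6000, f(x_3) = 7.760000, coefficient = 2
x_4 = 2.8000, f(x_4) = 8.840000, coefficient = 2
x_5 = 3.0000, f(x_5) = 10.000000, coefficient = 2
x_6 = 3.2000, f(x_6) = 11.240000, coefficient = 2
x_7 = 3.4000, f(x_7) = 12.560000, coefficient = 2
x_8 = 3.6000, f(x_8) = 13.960000, coefficient = 2
x_9 = 3.8000, f(x_9) = 15.440000, coefficient = 2
x_10 = 4.0000, f(x_10) = 17.000000, coefficient = 1

I ≈ (0.200000/2) × 206.800000 = 20.680000
Exact value: 20.666667
Error: 0.013333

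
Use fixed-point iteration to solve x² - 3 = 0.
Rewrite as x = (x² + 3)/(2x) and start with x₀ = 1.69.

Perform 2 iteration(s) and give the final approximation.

Equation: x² - 3 = 0
Fixed-point form: x = (x² + 3)/(2x)
x₀ = 1.69

x_1 = g(1.690000) = 1.732574
x_2 = g(1.732574) = 1.732051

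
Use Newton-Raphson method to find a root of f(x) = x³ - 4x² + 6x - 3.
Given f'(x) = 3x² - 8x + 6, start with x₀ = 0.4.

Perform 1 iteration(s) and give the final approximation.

f(x) = x³ - 4x² + 6x - 3
f'(x) = 3x² - 8x + 6
x₀ = 0.4

Newton-Raphson formula: x_{n+1} = x_n - f(x_n)/f'(x_n)

Iteration 1:
  f(0.400000) = -1.176000
  f'(0.400000) = 3.280000
  x_1 = 0.400000 - (-1.176000)/3.280000 = 0.758537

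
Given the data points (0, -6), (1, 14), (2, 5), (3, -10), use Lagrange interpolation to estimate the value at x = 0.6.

Lagrange interpolation formula:
P(x) = Σ yᵢ × Lᵢ(x)
where Lᵢ(x) = Π_{j≠i} (x - xⱼ)/(xᵢ - xⱼ)

L_0(0.6) = (0.6 - 1)/(0 - 1) × (0.6 - 2)/(0 - 2) × (0.6 - 3)/(0 - 3) = 0.224000
L_1(0.6) = (0.6 - 0)/(1 - 0) × (0.6 - 2)/(1 - 2) × (0.6 - 3)/(1 - 3) = 1.008000
L_2(0.6) = (0.6 - 0)/(2 - 0) × (0.6 - 1)/(2 - 1) × (0.6 - 3)/(2 - 3) = -0.288000
L_3(0.6) = (0.6 - 0)/(3 - 0) × (0.6 - 1)/(3 - 1) × (0.6 - 2)/(3 - 2) = 0.056000

P(0.6) = (-6)×L_0(0.6) + 14×L_1(0.6) + 5×L_2(0.6) + (-10)×L_3(0.6)
P(0.6) = 10.768000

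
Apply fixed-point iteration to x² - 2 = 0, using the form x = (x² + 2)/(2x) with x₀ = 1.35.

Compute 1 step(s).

Equation: x² - 2 = 0
Fixed-point form: x = (x² + 2)/(2x)
x₀ = 1.35

x_1 = g(1.350000) = 1.415741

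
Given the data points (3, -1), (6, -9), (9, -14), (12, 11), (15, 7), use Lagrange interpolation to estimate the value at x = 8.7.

Lagrange interpolation formula:
P(x) = Σ yᵢ × Lᵢ(x)
where Lᵢ(x) = Π_{j≠i} (x - xⱼ)/(xᵢ - xⱼ)

L_0(8.7) = (8.7 - 6)/(3 - 6) × (8.7 - 9)/(3 - 9) × (8.7 - 12)/(3 - 12) × (8.7 - 15)/(3 - 15) = -0.008663
L_1(8.7) = (8.7 - 3)/(6 - 3) × (8.7 - 9)/(6 - 9) × (8.7 - 12)/(6 - 12) × (8.7 - 15)/(6 - 15) = 0.073150
L_2(8.7) = (8.7 - 3)/(9 - 3) × (8.7 - 6)/(9 - 6) × (8.7 - 12)/(9 - 12) × (8.7 - 15)/(9 - 15) = 0.987525
L_3(8.7) = (8.7 - 3)/(12 - 3) × (8.7 - 6)/(12 - 6) × (8.7 - 9)/(12 - 9) × (8.7 - 15)/(12 - 15) = -0.059850
L_4(8.7) = (8.7 - 3)/(15 - 3) × (8.7 - 6)/(15 - 6) × (8.7 - 9)/(15 - 9) × (8.7 - 12)/(15 - 12) = 0.007838

P(8.7) = (-1)×L_0(8.7) + (-9)×L_1(8.7) + (-14)×L_2(8.7) + 11×L_3(8.7) + 7×L_4(8.7)
P(8.7) = -15.078525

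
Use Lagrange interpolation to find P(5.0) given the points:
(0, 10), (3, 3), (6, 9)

Lagrange interpolation formula:
P(x) = Σ yᵢ × Lᵢ(x)
where Lᵢ(x) = Π_{j≠i} (x - xⱼ)/(xᵢ - xⱼ)

L_0(5.0) = (5.0 - 3)/(0 - 3) × (5.0 - 6)/(0 - 6) = -0.111111
L_1(5.0) = (5.0 - 0)/(3 - 0) × (5.0 - 6)/(3 - 6) = 0.555556
L_2(5.0) = (5.0 - 0)/(6 - 0) × (5.0 - 3)/(6 - 3) = 0.555556

P(5.0) = 10×L_0(5.0) + 3×L_1(5.0) + 9×L_2(5.0)
P(5.0) = 5.555556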